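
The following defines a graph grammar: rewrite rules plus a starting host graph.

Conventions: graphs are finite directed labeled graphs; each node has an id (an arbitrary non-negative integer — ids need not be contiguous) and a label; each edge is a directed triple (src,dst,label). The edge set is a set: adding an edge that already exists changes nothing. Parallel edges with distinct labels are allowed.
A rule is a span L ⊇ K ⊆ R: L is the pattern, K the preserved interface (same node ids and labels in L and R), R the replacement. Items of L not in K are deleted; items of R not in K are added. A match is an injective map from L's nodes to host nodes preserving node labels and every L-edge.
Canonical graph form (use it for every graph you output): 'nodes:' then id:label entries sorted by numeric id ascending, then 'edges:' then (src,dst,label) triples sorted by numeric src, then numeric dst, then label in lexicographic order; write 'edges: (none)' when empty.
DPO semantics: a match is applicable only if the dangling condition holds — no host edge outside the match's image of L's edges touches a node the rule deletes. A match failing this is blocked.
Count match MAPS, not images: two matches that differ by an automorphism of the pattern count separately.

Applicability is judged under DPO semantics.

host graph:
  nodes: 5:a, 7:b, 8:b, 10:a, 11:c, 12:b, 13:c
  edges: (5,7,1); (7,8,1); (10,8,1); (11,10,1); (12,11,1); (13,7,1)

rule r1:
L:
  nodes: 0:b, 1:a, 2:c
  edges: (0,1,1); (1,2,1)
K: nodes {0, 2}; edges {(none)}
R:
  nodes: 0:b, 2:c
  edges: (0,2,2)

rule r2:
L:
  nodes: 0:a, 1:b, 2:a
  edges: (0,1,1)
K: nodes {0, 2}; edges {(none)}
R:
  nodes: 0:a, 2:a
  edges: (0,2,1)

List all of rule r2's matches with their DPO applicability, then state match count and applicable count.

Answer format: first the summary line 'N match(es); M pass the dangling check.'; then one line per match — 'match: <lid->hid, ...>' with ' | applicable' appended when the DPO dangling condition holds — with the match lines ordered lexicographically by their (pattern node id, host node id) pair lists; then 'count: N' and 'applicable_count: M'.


2 match(es); 0 pass the dangling check.
match: 0->5, 1->7, 2->10
match: 0->10, 1->8, 2->5
count: 2
applicable_count: 0


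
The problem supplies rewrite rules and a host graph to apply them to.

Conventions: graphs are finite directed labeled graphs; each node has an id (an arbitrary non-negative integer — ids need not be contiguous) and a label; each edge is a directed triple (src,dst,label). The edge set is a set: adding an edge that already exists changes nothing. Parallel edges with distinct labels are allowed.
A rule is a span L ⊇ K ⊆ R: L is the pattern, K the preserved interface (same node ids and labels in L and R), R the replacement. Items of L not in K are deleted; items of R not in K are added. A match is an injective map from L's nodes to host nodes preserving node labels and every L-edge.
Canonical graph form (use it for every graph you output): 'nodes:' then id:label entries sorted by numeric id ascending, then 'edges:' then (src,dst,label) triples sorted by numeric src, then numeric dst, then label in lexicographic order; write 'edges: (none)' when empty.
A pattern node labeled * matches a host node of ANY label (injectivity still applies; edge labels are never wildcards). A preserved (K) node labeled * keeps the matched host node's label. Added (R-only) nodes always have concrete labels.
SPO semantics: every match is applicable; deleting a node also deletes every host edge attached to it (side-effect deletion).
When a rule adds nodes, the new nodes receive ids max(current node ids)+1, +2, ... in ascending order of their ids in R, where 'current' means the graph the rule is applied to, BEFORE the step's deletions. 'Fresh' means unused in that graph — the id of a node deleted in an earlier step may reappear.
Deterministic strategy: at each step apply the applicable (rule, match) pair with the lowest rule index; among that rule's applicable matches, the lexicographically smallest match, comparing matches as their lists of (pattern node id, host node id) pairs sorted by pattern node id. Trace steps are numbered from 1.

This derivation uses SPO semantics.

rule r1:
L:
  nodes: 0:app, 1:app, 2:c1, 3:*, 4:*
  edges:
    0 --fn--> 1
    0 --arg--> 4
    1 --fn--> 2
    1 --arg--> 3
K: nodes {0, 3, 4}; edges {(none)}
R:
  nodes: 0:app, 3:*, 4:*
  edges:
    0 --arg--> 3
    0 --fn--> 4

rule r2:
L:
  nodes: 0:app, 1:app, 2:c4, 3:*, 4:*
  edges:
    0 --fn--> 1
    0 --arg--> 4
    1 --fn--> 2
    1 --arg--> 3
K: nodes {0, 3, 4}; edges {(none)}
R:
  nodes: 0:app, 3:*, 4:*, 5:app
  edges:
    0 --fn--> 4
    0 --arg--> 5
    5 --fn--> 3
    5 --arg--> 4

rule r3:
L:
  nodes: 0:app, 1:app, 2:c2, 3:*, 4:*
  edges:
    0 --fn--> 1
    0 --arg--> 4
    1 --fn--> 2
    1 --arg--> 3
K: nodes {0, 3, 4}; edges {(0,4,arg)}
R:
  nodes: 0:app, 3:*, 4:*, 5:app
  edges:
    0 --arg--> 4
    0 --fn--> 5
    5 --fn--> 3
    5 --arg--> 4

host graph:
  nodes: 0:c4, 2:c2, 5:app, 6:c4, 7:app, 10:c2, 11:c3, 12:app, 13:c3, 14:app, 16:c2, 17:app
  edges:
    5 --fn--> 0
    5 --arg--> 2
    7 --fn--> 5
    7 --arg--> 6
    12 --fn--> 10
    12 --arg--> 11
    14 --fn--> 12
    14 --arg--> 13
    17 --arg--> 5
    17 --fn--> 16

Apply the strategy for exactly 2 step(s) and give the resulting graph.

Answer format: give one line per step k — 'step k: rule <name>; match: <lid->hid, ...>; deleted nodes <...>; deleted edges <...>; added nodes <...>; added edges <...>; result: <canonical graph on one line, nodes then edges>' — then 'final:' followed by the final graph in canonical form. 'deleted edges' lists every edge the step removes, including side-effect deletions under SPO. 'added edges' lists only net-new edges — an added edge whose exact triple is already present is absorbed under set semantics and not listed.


step 1: rule r2; match: 0->7, 1->5, 2->0, 3->2, 4->6; deleted nodes 0, 5; deleted edges (5,0,fn); (5,2,arg); (7,5,fn); (7,6,arg); (17,5,arg); added nodes 18; added edges (7,6,fn); (7,18,arg); (18,2,fn); (18,6,arg); result: nodes: 2:c2, 6:c4, 7:app, 10:c2, 11:c3, 12:app, 13:c3, 14:app, 16:c2, 17:app, 18:app edges: (7,6,fn); (7,18,arg); (12,10,fn); (12,11,arg); (14,12,fn); (14,13,arg); (17,16,fn); (18,2,fn); (18,6,arg)
step 2: rule r3; match: 0->14, 1->12, 2->10, 3->11, 4->13; deleted nodes 10, 12; deleted edges (12,10,fn); (12,11,arg); (14,12,fn); added nodes 19; added edges (14,19,fn); (19,11,fn); (19,13,arg); result: nodes: 2:c2, 6:c4, 7:app, 11:c3, 13:c3, 14:app, 16:c2, 17:app, 18:app, 19:app edges: (7,6,fn); (7,18,arg); (14,13,arg); (14,19,fn); (17,16,fn); (18,2,fn); (18,6,arg); (19,11,fn); (19,13,arg)
final:
nodes: 2:c2, 6:c4, 7:app, 11:c3, 13:c3, 14:app, 16:c2, 17:app, 18:app, 19:app
edges: (7,6,fn); (7,18,arg); (14,13,arg); (14,19,fn); (17,16,fn); (18,2,fn); (18,6,arg); (19,11,fn); (19,13,arg)


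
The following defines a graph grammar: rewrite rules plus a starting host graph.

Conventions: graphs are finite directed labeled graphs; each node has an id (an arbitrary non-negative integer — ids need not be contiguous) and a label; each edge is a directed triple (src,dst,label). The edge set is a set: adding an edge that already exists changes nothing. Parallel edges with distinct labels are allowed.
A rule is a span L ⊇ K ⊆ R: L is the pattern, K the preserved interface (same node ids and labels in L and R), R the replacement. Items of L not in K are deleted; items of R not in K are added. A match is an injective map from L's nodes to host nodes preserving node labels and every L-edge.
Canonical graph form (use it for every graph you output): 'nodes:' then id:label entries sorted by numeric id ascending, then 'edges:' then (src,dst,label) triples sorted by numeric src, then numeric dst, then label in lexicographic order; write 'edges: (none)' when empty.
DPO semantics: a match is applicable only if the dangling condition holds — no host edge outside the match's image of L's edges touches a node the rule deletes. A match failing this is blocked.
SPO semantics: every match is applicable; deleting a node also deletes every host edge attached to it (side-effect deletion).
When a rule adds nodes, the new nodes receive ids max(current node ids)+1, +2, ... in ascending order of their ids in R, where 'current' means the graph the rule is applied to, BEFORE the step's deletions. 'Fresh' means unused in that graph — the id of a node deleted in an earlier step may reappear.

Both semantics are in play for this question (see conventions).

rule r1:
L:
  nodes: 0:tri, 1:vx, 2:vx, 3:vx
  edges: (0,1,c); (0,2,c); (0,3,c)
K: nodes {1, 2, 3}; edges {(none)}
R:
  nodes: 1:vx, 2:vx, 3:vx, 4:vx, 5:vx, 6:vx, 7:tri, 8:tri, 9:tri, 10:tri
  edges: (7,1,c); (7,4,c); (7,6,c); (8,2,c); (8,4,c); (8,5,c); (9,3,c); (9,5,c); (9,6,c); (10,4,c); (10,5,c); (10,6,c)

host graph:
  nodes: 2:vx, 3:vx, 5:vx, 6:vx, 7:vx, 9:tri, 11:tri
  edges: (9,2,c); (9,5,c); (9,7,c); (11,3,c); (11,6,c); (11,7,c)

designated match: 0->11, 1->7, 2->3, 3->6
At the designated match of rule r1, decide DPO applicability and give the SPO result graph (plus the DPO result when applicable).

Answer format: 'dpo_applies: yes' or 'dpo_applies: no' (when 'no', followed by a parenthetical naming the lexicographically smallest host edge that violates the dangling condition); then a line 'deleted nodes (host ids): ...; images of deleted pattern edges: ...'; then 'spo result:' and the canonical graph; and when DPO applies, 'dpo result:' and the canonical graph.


dpo_applies: yes
deleted nodes (host ids): 11; images of deleted pattern edges: (11,3,c); (11,6,c); (11,7,c)
spo result:
nodes: 2:vx, 3:vx, 5:vx, 6:vx, 7:vx, 9:tri, 12:vx, 13:vx, 14:vx, 15:tri, 16:tri, 17:tri, 18:tri
edges: (9,2,c); (9,5,c); (9,7,c); (15,7,c); (15,12,c); (15,14,c); (16,3,c); (16,12,c); (16,13,c); (17,6,c); (17,13,c); (17,14,c); (18,12,c); (18,13,c); (18,14,c)
dpo result:
nodes: 2:vx, 3:vx, 5:vx, 6:vx, 7:vx, 9:tri, 12:vx, 13:vx, 14:vx, 15:tri, 16:tri, 17:tri, 18:tri
edges: (9,2,c); (9,5,c); (9,7,c); (15,7,c); (15,12,c); (15,14,c); (16,3,c); (16,12,c); (16,13,c); (17,6,c); (17,13,c); (17,14,c); (18,12,c); (18,13,c); (18,14,c)


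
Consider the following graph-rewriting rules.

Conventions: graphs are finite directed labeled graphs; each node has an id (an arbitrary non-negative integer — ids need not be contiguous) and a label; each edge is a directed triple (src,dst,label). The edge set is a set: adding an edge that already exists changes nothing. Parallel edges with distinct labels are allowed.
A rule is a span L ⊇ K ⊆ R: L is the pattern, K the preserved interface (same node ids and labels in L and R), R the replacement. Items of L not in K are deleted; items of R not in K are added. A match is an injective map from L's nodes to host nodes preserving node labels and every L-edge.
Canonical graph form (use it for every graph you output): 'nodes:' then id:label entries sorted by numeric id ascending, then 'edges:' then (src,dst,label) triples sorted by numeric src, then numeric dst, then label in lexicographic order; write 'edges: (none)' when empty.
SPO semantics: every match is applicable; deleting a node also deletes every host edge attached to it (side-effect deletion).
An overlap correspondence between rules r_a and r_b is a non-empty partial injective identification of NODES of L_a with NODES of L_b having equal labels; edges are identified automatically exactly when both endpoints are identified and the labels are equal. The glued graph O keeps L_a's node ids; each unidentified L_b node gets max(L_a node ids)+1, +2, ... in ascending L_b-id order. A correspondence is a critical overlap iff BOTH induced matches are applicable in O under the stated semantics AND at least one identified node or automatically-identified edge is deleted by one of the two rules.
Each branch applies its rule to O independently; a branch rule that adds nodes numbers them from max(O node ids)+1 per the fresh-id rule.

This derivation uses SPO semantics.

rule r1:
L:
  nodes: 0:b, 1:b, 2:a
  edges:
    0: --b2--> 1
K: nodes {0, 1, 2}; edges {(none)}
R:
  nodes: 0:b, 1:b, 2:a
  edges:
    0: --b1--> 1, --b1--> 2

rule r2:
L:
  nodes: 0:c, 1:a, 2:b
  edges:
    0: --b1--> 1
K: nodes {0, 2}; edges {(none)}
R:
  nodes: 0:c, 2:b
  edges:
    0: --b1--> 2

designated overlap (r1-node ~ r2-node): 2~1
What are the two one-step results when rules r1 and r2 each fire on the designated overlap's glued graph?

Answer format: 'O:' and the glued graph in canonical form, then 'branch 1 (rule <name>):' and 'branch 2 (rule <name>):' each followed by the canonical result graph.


O:
nodes: 0:b, 1:b, 2:a, 3:c, 4:b
edges: (0,1,b2); (3,2,b1)
branch 1 (rule r1):
nodes: 0:b, 1:b, 2:a, 3:c, 4:b
edges: (0,1,b1); (0,2,b1); (3,2,b1)
branch 2 (rule r2):
nodes: 0:b, 1:b, 3:c, 4:b
edges: (0,1,b2); (3,4,b1)


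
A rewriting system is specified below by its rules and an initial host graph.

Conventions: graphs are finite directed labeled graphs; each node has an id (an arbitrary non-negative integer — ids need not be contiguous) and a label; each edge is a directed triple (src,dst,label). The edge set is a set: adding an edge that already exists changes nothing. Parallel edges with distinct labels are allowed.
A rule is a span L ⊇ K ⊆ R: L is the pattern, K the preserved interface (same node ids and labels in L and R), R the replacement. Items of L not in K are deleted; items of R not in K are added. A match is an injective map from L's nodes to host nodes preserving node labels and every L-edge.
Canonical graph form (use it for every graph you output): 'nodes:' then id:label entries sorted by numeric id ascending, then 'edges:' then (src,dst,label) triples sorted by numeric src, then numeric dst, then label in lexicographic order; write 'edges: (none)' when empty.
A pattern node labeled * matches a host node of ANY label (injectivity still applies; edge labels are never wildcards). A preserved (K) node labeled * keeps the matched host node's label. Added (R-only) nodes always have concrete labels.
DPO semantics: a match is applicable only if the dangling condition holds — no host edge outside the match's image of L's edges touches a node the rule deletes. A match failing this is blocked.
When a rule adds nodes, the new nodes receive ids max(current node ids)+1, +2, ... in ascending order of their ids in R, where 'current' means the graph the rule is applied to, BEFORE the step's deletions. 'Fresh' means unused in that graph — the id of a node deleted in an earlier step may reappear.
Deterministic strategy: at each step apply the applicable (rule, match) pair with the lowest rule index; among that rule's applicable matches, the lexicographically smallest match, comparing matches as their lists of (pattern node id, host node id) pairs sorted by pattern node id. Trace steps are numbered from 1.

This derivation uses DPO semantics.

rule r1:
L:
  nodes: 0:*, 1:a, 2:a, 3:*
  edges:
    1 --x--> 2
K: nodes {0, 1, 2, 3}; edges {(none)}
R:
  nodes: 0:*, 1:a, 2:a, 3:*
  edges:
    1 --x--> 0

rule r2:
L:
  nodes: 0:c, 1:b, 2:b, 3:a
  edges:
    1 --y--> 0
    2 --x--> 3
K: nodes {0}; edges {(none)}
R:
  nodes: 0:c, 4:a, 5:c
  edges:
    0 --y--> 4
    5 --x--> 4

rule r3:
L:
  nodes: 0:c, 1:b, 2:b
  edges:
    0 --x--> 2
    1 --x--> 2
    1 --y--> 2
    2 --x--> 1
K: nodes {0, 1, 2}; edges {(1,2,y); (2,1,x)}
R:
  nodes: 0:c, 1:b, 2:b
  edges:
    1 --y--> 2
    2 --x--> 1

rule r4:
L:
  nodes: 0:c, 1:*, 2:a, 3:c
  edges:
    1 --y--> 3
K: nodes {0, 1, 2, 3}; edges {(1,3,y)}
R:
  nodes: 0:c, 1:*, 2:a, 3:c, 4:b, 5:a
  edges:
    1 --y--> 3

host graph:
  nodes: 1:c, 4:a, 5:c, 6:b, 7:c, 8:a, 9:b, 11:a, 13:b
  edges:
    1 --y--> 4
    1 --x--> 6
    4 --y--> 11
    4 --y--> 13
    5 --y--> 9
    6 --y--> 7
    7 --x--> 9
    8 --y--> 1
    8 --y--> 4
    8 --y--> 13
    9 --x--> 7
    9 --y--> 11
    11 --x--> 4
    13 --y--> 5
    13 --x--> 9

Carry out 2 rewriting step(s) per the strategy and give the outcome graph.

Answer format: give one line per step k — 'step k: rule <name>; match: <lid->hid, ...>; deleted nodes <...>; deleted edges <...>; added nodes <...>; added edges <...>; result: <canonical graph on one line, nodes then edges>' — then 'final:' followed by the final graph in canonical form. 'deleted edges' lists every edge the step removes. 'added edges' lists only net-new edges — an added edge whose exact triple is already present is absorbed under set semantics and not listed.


step 1: rule r1; match: 0->1, 1->11, 2->4, 3->5; deleted nodes (none); deleted edges (11,4,x); added nodes (none); added edges (11,1,x); result: nodes: 1:c, 4:a, 5:c, 6:b, 7:c, 8:a, 9:b, 11:a, 13:b edges: (1,4,y); (1,6,x); (4,11,y); (4,13,y); (5,9,y); (6,7,y); (7,9,x); (8,1,y); (8,4,y); (8,13,y); (9,7,x); (9,11,y); (11,1,x); (13,5,y); (13,9,x)
step 2: rule r4; match: 0->1, 1->6, 2->4, 3->7; deleted nodes (none); deleted edges (none); added nodes 14, 15; added edges (none); result: nodes: 1:c, 4:a, 5:c, 6:b, 7:c, 8:a, 9:b, 11:a, 13:b, 14:b, 15:a edges: (1,4,y); (1,6,x); (4,11,y); (4,13,y); (5,9,y); (6,7,y); (7,9,x); (8,1,y); (8,4,y); (8,13,y); (9,7,x); (9,11,y); (11,1,x); (13,5,y); (13,9,x)
final:
nodes: 1:c, 4:a, 5:c, 6:b, 7:c, 8:a, 9:b, 11:a, 13:b, 14:b, 15:a
edges: (1,4,y); (1,6,x); (4,11,y); (4,13,y); (5,9,y); (6,7,y); (7,9,x); (8,1,y); (8,4,y); (8,13,y); (9,7,x); (9,11,y); (11,1,x); (13,5,y); (13,9,x)


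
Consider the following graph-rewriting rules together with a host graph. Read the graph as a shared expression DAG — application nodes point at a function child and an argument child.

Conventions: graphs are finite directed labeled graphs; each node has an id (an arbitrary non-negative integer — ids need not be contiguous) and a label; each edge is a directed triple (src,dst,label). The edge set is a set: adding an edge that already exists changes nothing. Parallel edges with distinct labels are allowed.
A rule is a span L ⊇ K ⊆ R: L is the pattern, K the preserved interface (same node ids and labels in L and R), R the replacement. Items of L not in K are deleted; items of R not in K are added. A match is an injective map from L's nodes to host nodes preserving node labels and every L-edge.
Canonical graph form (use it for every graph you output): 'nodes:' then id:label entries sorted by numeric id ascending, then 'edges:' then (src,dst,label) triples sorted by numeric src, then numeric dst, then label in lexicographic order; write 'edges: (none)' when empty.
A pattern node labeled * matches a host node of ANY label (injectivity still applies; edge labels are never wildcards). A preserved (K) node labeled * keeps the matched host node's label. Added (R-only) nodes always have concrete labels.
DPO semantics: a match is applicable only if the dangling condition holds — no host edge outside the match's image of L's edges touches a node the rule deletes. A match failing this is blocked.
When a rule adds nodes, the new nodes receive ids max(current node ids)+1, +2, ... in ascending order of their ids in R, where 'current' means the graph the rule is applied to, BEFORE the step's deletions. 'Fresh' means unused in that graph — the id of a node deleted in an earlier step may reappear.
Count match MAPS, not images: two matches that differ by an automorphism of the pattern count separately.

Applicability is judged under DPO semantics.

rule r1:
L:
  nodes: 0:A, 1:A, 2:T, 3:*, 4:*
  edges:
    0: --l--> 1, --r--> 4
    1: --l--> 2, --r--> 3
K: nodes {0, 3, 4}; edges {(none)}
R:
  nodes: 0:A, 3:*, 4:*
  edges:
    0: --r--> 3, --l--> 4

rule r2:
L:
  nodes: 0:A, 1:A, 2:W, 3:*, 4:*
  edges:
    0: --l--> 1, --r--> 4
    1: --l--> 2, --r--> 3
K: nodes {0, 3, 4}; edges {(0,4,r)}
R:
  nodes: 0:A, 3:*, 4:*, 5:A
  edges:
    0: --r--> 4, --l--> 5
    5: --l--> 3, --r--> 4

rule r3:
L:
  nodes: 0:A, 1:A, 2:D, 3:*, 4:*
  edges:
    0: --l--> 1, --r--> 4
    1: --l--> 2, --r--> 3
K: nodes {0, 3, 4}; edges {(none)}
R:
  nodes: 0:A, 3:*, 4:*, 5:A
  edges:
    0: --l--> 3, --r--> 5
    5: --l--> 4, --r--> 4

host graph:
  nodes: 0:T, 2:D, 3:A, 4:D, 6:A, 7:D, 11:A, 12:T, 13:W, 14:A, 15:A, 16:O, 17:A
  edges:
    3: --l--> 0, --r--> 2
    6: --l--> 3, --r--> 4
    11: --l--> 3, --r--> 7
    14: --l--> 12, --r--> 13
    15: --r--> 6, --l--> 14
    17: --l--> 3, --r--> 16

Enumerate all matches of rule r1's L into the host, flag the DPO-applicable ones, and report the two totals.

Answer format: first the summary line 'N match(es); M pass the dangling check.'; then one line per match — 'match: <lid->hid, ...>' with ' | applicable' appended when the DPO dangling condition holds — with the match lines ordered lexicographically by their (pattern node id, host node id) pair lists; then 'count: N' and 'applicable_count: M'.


4 match(es); 1 pass the dangling check.
match: 0->6, 1->3, 2->0, 3->2, 4->4
match: 0->11, 1->3, 2->0, 3->2, 4->7
match: 0->15, 1->14, 2->12, 3->13, 4->6 | applicable
match: 0->17, 1->3, 2->0, 3->2, 4->16
count: 4
applicable_count: 1


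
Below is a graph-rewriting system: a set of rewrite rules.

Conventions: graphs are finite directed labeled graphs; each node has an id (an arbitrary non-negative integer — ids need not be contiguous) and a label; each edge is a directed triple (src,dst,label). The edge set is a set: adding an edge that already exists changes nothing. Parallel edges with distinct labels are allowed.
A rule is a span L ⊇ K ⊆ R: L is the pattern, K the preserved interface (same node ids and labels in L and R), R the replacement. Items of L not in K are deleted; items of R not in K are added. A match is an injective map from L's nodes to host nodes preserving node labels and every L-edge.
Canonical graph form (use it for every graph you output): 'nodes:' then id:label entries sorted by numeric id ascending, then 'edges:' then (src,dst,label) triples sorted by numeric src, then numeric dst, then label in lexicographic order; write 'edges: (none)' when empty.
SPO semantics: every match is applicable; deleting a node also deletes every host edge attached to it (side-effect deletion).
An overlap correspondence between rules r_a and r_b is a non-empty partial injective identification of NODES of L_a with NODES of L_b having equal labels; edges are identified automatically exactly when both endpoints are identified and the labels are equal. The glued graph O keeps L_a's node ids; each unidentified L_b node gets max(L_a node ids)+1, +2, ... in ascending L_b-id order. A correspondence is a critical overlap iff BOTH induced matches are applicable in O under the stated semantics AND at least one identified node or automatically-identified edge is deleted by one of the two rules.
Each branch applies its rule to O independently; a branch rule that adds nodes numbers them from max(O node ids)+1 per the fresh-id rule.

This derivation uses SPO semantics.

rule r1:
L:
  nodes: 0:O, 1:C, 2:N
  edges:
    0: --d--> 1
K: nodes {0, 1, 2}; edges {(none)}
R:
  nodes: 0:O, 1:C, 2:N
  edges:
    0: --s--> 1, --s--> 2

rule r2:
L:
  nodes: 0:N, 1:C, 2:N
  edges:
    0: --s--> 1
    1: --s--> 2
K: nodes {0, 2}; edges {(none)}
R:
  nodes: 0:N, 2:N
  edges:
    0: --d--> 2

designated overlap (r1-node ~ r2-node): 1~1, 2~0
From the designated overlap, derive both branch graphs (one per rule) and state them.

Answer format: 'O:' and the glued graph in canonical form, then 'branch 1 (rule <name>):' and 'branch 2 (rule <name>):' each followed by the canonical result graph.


O:
nodes: 0:O, 1:C, 2:N, 3:N
edges: (0,1,d); (1,3,s); (2,1,s)
branch 1 (rule r1):
nodes: 0:O, 1:C, 2:N, 3:N
edges: (0,1,s); (0,2,s); (1,3,s); (2,1,s)
branch 2 (rule r2):
nodes: 0:O, 2:N, 3:N
edges: (2,3,d)


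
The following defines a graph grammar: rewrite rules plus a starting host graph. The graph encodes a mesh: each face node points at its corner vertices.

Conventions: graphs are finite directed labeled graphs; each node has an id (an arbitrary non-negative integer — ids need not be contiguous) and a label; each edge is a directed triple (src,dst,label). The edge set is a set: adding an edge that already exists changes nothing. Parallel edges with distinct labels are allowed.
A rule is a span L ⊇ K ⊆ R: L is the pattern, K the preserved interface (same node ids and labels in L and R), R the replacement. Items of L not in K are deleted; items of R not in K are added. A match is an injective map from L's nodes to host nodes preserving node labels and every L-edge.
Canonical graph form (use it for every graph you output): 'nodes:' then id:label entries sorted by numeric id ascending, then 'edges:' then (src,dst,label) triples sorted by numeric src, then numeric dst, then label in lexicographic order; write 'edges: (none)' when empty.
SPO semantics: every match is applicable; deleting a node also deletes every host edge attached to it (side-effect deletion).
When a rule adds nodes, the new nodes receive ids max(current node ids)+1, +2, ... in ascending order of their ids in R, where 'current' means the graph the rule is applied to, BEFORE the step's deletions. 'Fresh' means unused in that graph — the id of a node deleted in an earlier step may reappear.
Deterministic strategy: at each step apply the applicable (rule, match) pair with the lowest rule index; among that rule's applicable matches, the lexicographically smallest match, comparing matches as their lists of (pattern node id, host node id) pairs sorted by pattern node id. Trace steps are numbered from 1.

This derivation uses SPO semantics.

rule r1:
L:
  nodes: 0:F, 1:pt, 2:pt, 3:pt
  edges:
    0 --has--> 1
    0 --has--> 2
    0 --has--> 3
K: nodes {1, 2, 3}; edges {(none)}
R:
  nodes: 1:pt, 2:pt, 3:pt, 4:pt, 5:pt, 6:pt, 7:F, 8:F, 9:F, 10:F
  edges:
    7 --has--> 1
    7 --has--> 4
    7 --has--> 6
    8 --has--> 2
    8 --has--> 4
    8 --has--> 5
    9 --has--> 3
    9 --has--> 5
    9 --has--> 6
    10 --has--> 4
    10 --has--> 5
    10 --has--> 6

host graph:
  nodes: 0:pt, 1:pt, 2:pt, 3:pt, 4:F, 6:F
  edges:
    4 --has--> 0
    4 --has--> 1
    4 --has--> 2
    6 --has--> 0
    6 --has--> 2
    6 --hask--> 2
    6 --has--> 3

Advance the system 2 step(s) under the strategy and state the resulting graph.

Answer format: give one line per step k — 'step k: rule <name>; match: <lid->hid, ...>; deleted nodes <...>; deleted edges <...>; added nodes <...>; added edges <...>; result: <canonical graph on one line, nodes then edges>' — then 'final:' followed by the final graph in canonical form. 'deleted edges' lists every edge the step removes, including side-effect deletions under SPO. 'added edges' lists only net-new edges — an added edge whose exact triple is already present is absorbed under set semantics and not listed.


step 1: rule r1; match: 0->4, 1->0, 2->1, 3->2; deleted nodes 4; deleted edges (4,0,has); (4,1,has); (4,2,has); added nodes 7, 8, 9, 10, 11, 12, 13; added edges (10,0,has); (10,7,has); (10,9,has); (11,1,has); (11,7,has); (11,8,has); (12,2,has); (12,8,has); (12,9,has); (13,7,has); (13,8,has); (13,9,has); result: nodes: 0:pt, 1:pt, 2:pt, 3:pt, 6:F, 7:pt, 8:pt, 9:pt, 10:F, 11:F, 12:F, 13:F edges: (6,0,has); (6,2,has); (6,2,hask); (6,3,has); (10,0,has); (10,7,has); (10,9,has); (11,1,has); (11,7,has); (11,8,has); (12,2,has); (12,8,has); (12,9,has); (13,7,has); (13,8,has); (13,9,has)
step 2: rule r1; match: 0->6, 1->0, 2->2, 3->3; deleted nodes 6; deleted edges (6,0,has); (6,2,has); (6,2,hask); (6,3,has); added nodes 14, 15, 16, 17, 18, 19, 20; added edges (17,0,has); (17,14,has); (17,16,has); (18,2,has); (18,14,has); (18,15,has); (19,3,has); (19,15,has); (19,16,has); (20,14,has); (20,15,has); (20,16,has); result: nodes: 0:pt, 1:pt, 2:pt, 3:pt, 7:pt, 8:pt, 9:pt, 10:F, 11:F, 12:F, 13:F, 14:pt, 15:pt, 16:pt, 17:F, 18:F, 19:F, 20:F edges: (10,0,has); (10,7,has); (10,9,has); (11,1,has); (11,7,has); (11,8,has); (12,2,has); (12,8,has); (12,9,has); (13,7,has); (13,8,has); (13,9,has); (17,0,has); (17,14,has); (17,16,has); (18,2,has); (18,14,has); (18,15,has); (19,3,has); (19,15,has); (19,16,has); (20,14,has); (20,15,has); (20,16,has)
final:
nodes: 0:pt, 1:pt, 2:pt, 3:pt, 7:pt, 8:pt, 9:pt, 10:F, 11:F, 12:F, 13:F, 14:pt, 15:pt, 16:pt, 17:F, 18:F, 19:F, 20:F
edges: (10,0,has); (10,7,has); (10,9,has); (11,1,has); (11,7,has); (11,8,has); (12,2,has); (12,8,has); (12,9,has); (13,7,has); (13,8,has); (13,9,has); (17,0,has); (17,14,has); (17,16,has); (18,2,has); (18,14,has); (18,15,has); (19,3,has); (19,15,has); (19,16,has); (20,14,has); (20,15,has); (20,16,has)


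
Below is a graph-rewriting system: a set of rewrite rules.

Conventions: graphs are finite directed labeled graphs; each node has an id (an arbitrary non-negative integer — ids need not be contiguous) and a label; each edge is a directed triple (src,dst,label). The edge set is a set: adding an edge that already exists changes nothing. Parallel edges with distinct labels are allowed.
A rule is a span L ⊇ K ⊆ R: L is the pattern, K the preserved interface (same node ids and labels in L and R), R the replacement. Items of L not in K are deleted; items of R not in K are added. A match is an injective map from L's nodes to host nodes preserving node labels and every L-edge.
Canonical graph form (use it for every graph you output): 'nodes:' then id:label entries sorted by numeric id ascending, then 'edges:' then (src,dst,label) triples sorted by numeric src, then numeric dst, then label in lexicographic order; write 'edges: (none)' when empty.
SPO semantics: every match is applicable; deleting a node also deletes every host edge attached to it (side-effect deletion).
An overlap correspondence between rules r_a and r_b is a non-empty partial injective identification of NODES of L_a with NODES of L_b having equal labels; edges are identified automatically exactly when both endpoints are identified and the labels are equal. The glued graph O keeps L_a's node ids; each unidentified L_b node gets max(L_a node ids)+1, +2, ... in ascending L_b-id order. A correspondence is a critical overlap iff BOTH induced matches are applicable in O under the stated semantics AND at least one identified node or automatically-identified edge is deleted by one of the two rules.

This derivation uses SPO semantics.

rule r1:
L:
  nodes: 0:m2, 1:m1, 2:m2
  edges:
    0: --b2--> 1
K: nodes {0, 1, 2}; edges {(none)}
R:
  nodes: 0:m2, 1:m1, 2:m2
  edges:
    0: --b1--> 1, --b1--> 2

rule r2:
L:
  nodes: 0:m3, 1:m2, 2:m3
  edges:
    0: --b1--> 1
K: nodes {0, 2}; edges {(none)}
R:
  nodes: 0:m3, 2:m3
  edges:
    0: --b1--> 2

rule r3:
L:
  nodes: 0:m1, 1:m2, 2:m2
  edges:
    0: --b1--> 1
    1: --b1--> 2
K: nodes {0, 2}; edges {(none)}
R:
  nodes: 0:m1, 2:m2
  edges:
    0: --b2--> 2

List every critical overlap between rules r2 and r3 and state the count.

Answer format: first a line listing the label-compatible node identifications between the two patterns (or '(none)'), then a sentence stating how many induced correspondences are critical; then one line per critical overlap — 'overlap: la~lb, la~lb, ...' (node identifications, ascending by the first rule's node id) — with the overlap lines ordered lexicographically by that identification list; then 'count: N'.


label-compatible node identifications between L(r2) and L(r3): 1~1, 1~2
2 of the induced correspondences are critical overlaps of r2 and r3.
overlap: 1~1
overlap: 1~2
count: 2


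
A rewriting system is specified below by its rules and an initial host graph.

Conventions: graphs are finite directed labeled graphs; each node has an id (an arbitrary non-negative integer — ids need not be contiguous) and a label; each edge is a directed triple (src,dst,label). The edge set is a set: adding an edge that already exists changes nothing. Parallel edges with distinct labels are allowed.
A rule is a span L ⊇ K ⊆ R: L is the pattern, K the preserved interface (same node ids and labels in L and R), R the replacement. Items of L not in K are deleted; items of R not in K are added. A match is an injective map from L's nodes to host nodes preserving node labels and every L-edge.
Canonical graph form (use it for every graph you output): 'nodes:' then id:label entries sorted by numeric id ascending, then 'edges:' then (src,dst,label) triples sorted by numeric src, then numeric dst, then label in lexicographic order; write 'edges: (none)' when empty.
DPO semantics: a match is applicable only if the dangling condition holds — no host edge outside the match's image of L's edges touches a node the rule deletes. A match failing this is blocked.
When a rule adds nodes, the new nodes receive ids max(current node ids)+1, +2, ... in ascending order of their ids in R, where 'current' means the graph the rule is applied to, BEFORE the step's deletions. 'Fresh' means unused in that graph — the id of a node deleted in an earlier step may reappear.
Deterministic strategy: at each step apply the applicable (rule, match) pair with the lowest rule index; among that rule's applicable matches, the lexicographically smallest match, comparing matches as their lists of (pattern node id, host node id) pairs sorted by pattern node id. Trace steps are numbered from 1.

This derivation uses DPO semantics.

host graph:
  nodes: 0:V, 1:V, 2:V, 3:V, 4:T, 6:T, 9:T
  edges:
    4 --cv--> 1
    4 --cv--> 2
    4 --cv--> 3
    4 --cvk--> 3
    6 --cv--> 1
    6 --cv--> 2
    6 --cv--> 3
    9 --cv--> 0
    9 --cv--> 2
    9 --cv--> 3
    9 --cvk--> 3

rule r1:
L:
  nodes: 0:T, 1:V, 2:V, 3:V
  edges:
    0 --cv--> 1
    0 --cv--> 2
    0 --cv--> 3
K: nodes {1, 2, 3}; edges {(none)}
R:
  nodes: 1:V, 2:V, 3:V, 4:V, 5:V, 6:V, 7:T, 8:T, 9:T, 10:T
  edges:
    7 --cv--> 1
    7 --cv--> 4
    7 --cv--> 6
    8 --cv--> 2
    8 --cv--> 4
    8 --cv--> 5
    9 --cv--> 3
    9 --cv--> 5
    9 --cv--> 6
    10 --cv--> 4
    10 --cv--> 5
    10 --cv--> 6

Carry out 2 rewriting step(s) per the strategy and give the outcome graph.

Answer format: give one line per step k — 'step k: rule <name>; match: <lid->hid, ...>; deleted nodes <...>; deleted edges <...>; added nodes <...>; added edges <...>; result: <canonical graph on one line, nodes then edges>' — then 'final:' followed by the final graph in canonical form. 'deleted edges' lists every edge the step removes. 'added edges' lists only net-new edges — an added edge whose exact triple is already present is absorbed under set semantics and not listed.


step 1: rule r1; match: 0->6, 1->1, 2->2, 3->3; deleted nodes 6; deleted edges (6,1,cv); (6,2,cv); (6,3,cv); added nodes 10, 11, 12, 13, 14, 15, 16; added edges (13,1,cv); (13,10,cv); (13,12,cv); (14,2,cv); (14,10,cv); (14,11,cv); (15,3,cv); (15,11,cv); (15,12,cv); (16,10,cv); (16,11,cv); (16,12,cv); result: nodes: 0:V, 1:V, 2:V, 3:V, 4:T, 9:T, 10:V, 11:V, 12:V, 13:T, 14:T, 15:T, 16:T edges: (4,1,cv); (4,2,cv); (4,3,cv); (4,3,cvk); (9,0,cv); (9,2,cv); (9,3,cv); (9,3,cvk); (13,1,cv); (13,10,cv); (13,12,cv); (14,2,cv); (14,10,cv); (14,11,cv); (15,3,cv); (15,11,cv); (15,12,cv); (16,10,cv); (16,11,cv); (16,12,cv)
step 2: rule r1; match: 0->13, 1->1, 2->10, 3->12; deleted nodes 13; deleted edges (13,1,cv); (13,10,cv); (13,12,cv); added nodes 17, 18, 19, 20, 21, 22, 23; added edges (20,1,cv); (20,17,cv); (20,19,cv); (21,10,cv); (21,17,cv); (21,18,cv); (22,12,cv); (22,18,cv); (22,19,cv); (23,17,cv); (23,18,cv); (23,19,cv); result: nodes: 0:V, 1:V, 2:V, 3:V, 4:T, 9:T, 10:V, 11:V, 12:V, 14:T, 15:T, 16:T, 17:V, 18:V, 19:V, 20:T, 21:T, 22:T, 23:T edges: (4,1,cv); (4,2,cv); (4,3,cv); (4,3,cvk); (9,0,cv); (9,2,cv); (9,3,cv); (9,3,cvk); (14,2,cv); (14,10,cv); (14,11,cv); (15,3,cv); (15,11,cv); (15,12,cv); (16,10,cv); (16,11,cv); (16,12,cv); (20,1,cv); (20,17,cv); (20,19,cv); (21,10,cv); (21,17,cv); (21,18,cv); (22,12,cv); (22,18,cv); (22,19,cv); (23,17,cv); (23,18,cv); (23,19,cv)
final:
nodes: 0:V, 1:V, 2:V, 3:V, 4:T, 9:T, 10:V, 11:V, 12:V, 14:T, 15:T, 16:T, 17:V, 18:V, 19:V, 20:T, 21:T, 22:T, 23:T
edges: (4,1,cv); (4,2,cv); (4,3,cv); (4,3,cvk); (9,0,cv); (9,2,cv); (9,3,cv); (9,3,cvk); (14,2,cv); (14,10,cv); (14,11,cv); (15,3,cv); (15,11,cv); (15,12,cv); (16,10,cv); (16,11,cv); (16,12,cv); (20,1,cv); (20,17,cv); (20,19,cv); (21,10,cv); (21,17,cv); (21,18,cv); (22,12,cv); (22,18,cv); (22,19,cv); (23,17,cv); (23,18,cv); (23,19,cv)


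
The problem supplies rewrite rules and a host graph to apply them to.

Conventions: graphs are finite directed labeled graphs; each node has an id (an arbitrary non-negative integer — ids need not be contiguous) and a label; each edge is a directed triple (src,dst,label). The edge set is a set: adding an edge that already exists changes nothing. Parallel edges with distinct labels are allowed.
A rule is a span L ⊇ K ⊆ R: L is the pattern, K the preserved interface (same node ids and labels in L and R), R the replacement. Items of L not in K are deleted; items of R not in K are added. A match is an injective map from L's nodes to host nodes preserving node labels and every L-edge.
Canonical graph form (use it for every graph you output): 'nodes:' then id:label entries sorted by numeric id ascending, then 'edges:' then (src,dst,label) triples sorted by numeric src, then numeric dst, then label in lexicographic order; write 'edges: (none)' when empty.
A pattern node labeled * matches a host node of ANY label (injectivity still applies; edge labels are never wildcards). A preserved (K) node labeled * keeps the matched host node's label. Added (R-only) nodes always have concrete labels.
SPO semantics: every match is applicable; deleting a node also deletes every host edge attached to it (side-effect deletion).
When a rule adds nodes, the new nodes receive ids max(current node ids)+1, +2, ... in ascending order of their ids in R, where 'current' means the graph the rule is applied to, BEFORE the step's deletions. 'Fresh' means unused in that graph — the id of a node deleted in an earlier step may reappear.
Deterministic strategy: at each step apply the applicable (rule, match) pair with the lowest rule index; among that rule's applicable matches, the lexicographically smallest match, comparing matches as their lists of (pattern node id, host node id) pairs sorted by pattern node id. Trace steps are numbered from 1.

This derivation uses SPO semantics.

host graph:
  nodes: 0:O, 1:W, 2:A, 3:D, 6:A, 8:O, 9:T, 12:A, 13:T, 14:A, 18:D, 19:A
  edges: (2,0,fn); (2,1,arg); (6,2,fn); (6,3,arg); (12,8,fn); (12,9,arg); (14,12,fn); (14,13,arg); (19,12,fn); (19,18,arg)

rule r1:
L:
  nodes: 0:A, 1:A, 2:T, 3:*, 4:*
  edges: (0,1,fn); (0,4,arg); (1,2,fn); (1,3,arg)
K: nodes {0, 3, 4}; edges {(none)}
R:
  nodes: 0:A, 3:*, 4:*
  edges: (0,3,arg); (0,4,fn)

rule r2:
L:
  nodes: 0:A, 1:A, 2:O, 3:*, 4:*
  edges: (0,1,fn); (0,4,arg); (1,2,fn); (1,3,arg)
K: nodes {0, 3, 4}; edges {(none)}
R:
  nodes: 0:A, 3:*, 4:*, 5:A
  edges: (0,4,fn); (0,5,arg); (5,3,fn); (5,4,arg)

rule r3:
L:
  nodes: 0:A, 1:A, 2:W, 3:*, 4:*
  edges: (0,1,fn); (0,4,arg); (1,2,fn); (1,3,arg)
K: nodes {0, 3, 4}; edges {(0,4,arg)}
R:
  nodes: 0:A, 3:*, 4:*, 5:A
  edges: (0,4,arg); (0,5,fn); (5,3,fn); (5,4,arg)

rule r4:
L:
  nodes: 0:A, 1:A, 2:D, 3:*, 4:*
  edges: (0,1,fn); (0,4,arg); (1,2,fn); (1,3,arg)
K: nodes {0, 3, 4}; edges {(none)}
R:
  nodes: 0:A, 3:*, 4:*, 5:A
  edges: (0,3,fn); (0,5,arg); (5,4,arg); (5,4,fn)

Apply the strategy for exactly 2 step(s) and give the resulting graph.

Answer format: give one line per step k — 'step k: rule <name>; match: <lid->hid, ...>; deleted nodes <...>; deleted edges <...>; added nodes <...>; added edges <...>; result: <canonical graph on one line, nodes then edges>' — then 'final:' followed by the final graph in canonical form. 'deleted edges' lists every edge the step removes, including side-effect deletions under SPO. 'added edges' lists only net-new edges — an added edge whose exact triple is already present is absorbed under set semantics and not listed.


step 1: rule r2; match: 0->6, 1->2, 2->0, 3->1, 4->3; deleted nodes 0, 2; deleted edges (2,0,fn); (2,1,arg); (6,2,fn); (6,3,arg); added nodes 20; added edges (6,3,fn); (6,20,arg); (20,1,fn); (20,3,arg); result: nodes: 1:W, 3:D, 6:A, 8:O, 9:T, 12:A, 13:T, 14:A, 18:D, 19:A, 20:A edges: (6,3,fn); (6,20,arg); (12,8,fn); (12,9,arg); (14,12,fn); (14,13,arg); (19,12,fn); (19,18,arg); (20,1,fn); (20,3,arg)
step 2: rule r2; match: 0->14, 1->12, 2->8, 3->9, 4->13; deleted nodes 8, 12; deleted edges (12,8,fn); (12,9,arg); (14,12,fn); (14,13,arg); (19,12,fn); added nodes 21; added edges (14,13,fn); (14,21,arg); (21,9,fn); (21,13,arg); result: nodes: 1:W, 3:D, 6:A, 9:T, 13:T, 14:A, 18:D, 19:A, 20:A, 21:A edges: (6,3,fn); (6,20,arg); (14,13,fn); (14,21,arg); (19,18,arg); (20,1,fn); (20,3,arg); (21,9,fn); (21,13,arg)
final:
nodes: 1:W, 3:D, 6:A, 9:T, 13:T, 14:A, 18:D, 19:A, 20:A, 21:A
edges: (6,3,fn); (6,20,arg); (14,13,fn); (14,21,arg); (19,18,arg); (20,1,fn); (20,3,arg); (21,9,fn); (21,13,arg)
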